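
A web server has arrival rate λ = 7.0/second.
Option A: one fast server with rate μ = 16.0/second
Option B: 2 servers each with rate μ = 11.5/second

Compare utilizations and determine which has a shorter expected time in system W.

Option A: single server μ = 16.0 (M/M/1)
  ρ_A = 7.0/16.0 = 0.4375
  W_A = 1/(μ-λ) = 1/(16.0-7.0) = 1/9.00 = 0.1111

Option B: 2 servers μ = 11.5 (M/M/2)
  ρ_B = λ/(cμ) = 7.0/(2×11.5) = 0.3043
  Offered load a = λ/μ = cρ = 7.0/11.5 = 0.6087
  P₀ = [ Σₙ₌₀^1 aⁿ/n! + a^2/(2!(1-ρ)) ]⁻¹
  Σ = a^0/0! + a^1/1! = 1.0000 + 0.6087 = 1.6087
  a^2/(2!(1-ρ)) = 0.3705/(2 × 0.6957) = 0.2663
  P₀ = 1/(1.6087 + 0.2663) = 0.5333
  Lq = P₀·a^2·ρ / (2!(1-ρ)²) = 0.53333 × 0.37051 × 0.30435 / (2 × 0.48393) = 0.06214
  Wq_B = Lq/λ = 0.0621377/7.0 = 0.0088768
  W_B = Wq_B + 1/μ = 0.0088768 + 0.086957 = 0.09583

Since W_B = 0.09583 < W_A = 0.1111, Option B (multiple servers) has the shorter time in system.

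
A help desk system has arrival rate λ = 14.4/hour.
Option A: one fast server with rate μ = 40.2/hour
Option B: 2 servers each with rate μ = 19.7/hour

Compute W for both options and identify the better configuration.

Option A: single server μ = 40.2 (M/M/1)
  ρ_A = 14.4/40.2 = 0.3582
  W_A = 1/(μ-λ) = 1/(40.2-14.4) = 1/25.80 = 0.03876

Option B: 2 servers μ = 19.7 (M/M/2)
  ρ_B = λ/(cμ) = 14.4/(2×19.7) = 0.3655
  Offered load a = λ/μ = cρ = 14.4/19.7 = 0.7310
  P₀ = [ Σₙ₌₀^1 aⁿ/n! + a^2/(2!(1-ρ)) ]⁻¹
  Σ = a^0/0! + a^1/1! = 1.0000 + 0.7310 = 1.7310
  a^2/(2!(1-ρ)) = 0.5343/(2 × 0.6345) = 0.4210
  P₀ = 1/(1.7310 + 0.4210) = 0.4647
  Lq = P₀·a^2·ρ / (2!(1-ρ)²) = 0.4647 × 0.5343 × 0.3655 / (2 × 0.4026) = 0.1127
  Wq_B = Lq/λ = 0.1127/14.4 = 0.007826
  W_B = Wq_B + 1/μ = 0.007826 + 0.05076 = 0.05859

Since W_A = 0.03876 < W_B = 0.05859, Option A (single fast server) has the shorter time in system.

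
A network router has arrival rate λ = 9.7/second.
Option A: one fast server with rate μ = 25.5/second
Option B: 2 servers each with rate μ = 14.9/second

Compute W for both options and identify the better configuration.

Option A: single server μ = 25.5 (M/M/1)
  ρ_A = 9.7/25.5 = 0.3804
  W_A = 1/(μ-λ) = 1/(25.5-9.7) = 1/15.80 = 0.06329

Option B: 2 servers μ = 14.9 (M/M/2)
  ρ_B = λ/(cμ) = 9.7/(2×14.9) = 0.3255
  Offered load a = λ/μ = cρ = 9.7/14.9 = 0.6510
  P₀ = [ Σₙ₌₀^1 aⁿ/n! + a^2/(2!(1-ρ)) ]⁻¹
  Σ = a^0/0! + a^1/1! = 1.0000 + 0.6510 = 1.6510
  a^2/(2!(1-ρ)) = 0.4238/(2 × 0.6745) = 0.3142
  P₀ = 1/(1.6510 + 0.3142) = 0.5089
  Lq = P₀·a^2·ρ / (2!(1-ρ)²) = 0.50886 × 0.42381 × 0.32550 / (2 × 0.45495) = 0.07715
  Wq_B = Lq/λ = 0.07715/9.7 = 0.0079536
  W_B = Wq_B + 1/μ = 0.0079536 + 0.067114 = 0.07507

Since W_A = 0.06329 < W_B = 0.07507, Option A (single fast server) has the shorter time in system.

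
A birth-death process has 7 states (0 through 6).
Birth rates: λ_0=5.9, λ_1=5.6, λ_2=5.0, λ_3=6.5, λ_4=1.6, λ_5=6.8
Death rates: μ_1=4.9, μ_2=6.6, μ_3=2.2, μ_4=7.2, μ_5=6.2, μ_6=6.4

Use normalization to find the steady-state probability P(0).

Ratios P(n)/P(0) = (λ₀···λₙ₋₁)/(μ₁···μₙ):
P(1)/P(0) = (5.9)/(4.9) = 1.2041
P(2)/P(0) = (5.9×5.6)/(4.9×6.6) = 1.0216
P(3)/P(0) = (5.9×5.6×5.0)/(4.9×6.6×2.2) = 2.3219
P(4)/P(0) = (5.9×5.6×5.0×6.5)/(4.9×6.6×2.2×7.2) = 2.0962
P(5)/P(0) = (5.9×5.6×5.0×6.5×1.6)/(4.9×6.6×2.2×7.2×6.2) = 0.5409
P(6)/P(0) = (5.9×5.6×5.0×6.5×1.6×6.8)/(4.9×6.6×2.2×7.2×6.2×6.4) = 0.5748

Normalization: ∑ P(n) = 1
P(0) × (1.0000 + 1.2041 + 1.0216 + 2.3219 + 2.0962 + 0.5409 + 0.5748) = 1
P(0) × 8.7595 = 1
P(0) = 1/8.7595 = 0.1142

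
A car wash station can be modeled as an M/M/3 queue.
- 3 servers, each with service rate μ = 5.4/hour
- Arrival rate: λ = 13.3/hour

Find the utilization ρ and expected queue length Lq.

Traffic intensity: ρ = λ/(cμ) = 13.3/(3×5.4) = 0.8210
Since ρ = 0.8210 < 1, system is stable.
Offered load a = λ/μ = cρ = 13.3/5.4 = 2.4630
P₀ = [ Σₙ₌₀^2 aⁿ/n! + a^3/(3!(1-ρ)) ]⁻¹
Σ = a^0/0! + a^1/1! + a^2/2! = 1.0000 + 2.4630 + 3.0331 = 6.4961
a^3/(3!(1-ρ)) = 14.9408/(6 × 0.179012) = 13.9104
P₀ = 1/(6.4961 + 13.9104) = 0.04900
Lq = P₀·a^3·ρ / (3!(1-ρ)²) = 0.049004 × 14.9408 × 0.82099 / (6 × 0.032045) = 3.1263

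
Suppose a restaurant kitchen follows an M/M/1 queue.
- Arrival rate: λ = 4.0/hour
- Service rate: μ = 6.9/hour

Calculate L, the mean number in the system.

ρ = λ/μ = 4.0/6.9 = 0.5797
For M/M/1: L = λ/(μ-λ)
L = 4.0/(6.9-4.0) = 4.0/2.90
L = 1.3793 orders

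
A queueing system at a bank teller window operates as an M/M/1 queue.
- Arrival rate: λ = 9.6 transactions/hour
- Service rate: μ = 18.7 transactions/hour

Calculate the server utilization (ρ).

Server utilization: ρ = λ/μ
ρ = 9.6/18.7 = 0.5134
The server is busy 51.34% of the time.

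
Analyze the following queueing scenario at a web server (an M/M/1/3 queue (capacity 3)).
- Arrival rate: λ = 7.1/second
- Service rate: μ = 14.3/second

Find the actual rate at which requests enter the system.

ρ = λ/μ = 7.1/14.3 = 0.4965
P₀ = (1-ρ)/(1-ρ^(K+1)) = (1-0.4965)/(1-0.4965^4) = 0.5035/0.9392 = 0.5361
P_K = P₀×ρ^K = 0.53608 × 0.4965^3 = 0.53608 × 0.12239 = 0.06561
λ_eff = λ(1-P_K) = 7.1 × (1 - 0.065613) = 7.1 × 0.934387 = 6.6341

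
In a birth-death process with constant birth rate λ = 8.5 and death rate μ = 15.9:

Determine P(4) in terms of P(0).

For constant rates: P(n)/P(0) = (λ/μ)^n
P(4)/P(0) = (8.5/15.9)^4 = 0.53459^4 = 0.08167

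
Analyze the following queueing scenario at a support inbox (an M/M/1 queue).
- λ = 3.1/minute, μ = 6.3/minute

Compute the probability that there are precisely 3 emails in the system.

ρ = λ/μ = 3.1/6.3 = 0.49206
P(n) = (1-ρ)ρⁿ
P(3) = (1-0.49206) × 0.49206^3
P(3) = 0.50794 × 0.11914
P(3) = 0.06052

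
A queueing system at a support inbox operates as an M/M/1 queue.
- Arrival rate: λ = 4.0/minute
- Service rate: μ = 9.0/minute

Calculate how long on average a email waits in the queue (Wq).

First, compute utilization: ρ = λ/μ = 4.0/9.0 = 0.4444
For M/M/1: Wq = λ/(μ(μ-λ))
Wq = 4.0/(9.0 × (9.0-4.0))
Wq = 4.0/(9.0 × 5.00)
Wq = 0.08889 minutes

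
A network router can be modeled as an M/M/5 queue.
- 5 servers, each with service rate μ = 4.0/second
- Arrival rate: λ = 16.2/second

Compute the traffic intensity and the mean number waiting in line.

Traffic intensity: ρ = λ/(cμ) = 16.2/(5×4.0) = 0.8100
Since ρ = 0.8100 < 1, system is stable.
Offered load a = λ/μ = cρ = 16.2/4.0 = 4.0500
P₀ = [ Σₙ₌₀^4 aⁿ/n! + a^5/(5!(1-ρ)) ]⁻¹
Σ = a^0/0! + a^1/1! + a^2/2! + a^3/3! + a^4/4! = 1.0000 + 4.0500 + 8.2012 + 11.0717 + 11.2101 = 35.5330
a^5/(5!(1-ρ)) = 1089.6201/(120 × 0.1900) = 47.7904
P₀ = 1/(35.5330 + 47.7904) = 0.01200
Lq = P₀·a^5·ρ / (5!(1-ρ)²) = 0.012001 × 1089.6201 × 0.81000 / (120 × 0.036100) = 2.4451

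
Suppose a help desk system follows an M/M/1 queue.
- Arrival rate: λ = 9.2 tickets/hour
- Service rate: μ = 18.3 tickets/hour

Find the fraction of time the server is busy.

Server utilization: ρ = λ/μ
ρ = 9.2/18.3 = 0.5027
The server is busy 50.27% of the time.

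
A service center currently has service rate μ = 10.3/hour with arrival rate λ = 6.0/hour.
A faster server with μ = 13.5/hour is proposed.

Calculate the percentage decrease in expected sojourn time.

System 1: ρ₁ = 6.0/10.3 = 0.5825, W₁ = 1/(10.3-6.0) = 0.23256
System 2: ρ₂ = 6.0/13.5 = 0.4444, W₂ = 1/(13.5-6.0) = 0.13333
Improvement: (W₁-W₂)/W₁ = (0.23256-0.13333)/0.23256 = 42.67%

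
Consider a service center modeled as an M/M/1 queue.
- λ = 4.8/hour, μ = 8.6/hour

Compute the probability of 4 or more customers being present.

ρ = λ/μ = 4.8/8.6 = 0.55814
P(N ≥ n) = ρⁿ
P(N ≥ 4) = 0.55814^4
P(N ≥ 4) = 0.09704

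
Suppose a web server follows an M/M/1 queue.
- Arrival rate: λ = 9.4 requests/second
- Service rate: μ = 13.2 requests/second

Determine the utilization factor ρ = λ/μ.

Server utilization: ρ = λ/μ
ρ = 9.4/13.2 = 0.7121
The server is busy 71.21% of the time.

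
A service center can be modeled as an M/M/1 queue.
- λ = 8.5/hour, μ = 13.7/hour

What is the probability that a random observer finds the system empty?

ρ = λ/μ = 8.5/13.7 = 0.6204
P(0) = 1 - ρ = 1 - 0.6204 = 0.3796
The server is idle 37.96% of the time.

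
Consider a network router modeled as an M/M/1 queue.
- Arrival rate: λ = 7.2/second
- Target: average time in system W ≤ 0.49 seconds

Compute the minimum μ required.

For M/M/1: W = 1/(μ-λ)
Need W ≤ 0.49, so 1/(μ-λ) ≤ 0.49
μ - λ ≥ 1/0.49 = 2.0408
μ ≥ 7.2 + 2.0408 = 9.2408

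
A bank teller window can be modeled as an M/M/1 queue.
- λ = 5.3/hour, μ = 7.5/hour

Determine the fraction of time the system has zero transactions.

ρ = λ/μ = 5.3/7.5 = 0.7067
P(0) = 1 - ρ = 1 - 0.7067 = 0.2933
The server is idle 29.33% of the time.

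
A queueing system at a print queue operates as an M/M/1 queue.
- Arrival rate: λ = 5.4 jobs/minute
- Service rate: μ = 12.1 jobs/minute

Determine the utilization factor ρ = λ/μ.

Server utilization: ρ = λ/μ
ρ = 5.4/12.1 = 0.4463
The server is busy 44.63% of the time.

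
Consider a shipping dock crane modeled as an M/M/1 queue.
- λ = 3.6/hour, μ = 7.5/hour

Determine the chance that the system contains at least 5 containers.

ρ = λ/μ = 3.6/7.5 = 0.4800
P(N ≥ n) = ρⁿ
P(N ≥ 5) = 0.4800^5
P(N ≥ 5) = 0.02548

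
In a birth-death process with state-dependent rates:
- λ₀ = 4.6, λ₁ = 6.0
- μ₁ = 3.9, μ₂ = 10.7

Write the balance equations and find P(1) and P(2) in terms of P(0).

Balance equations:
State 0: λ₀P₀ = μ₁P₁ → P₁ = (λ₀/μ₁)P₀ = (4.6/3.9)P₀ = 1.1795P₀
State 1: P₂ = (λ₀λ₁)/(μ₁μ₂)P₀ = (4.6×6.0)/(3.9×10.7)P₀ = 0.6614P₀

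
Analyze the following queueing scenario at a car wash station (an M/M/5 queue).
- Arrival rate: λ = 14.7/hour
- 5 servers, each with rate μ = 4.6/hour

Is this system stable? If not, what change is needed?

Stability requires ρ = λ/(cμ) < 1
ρ = 14.7/(5 × 4.6) = 14.7/23.00 = 0.6391
Since 0.6391 < 1, the system is STABLE.
The servers are busy 63.91% of the time.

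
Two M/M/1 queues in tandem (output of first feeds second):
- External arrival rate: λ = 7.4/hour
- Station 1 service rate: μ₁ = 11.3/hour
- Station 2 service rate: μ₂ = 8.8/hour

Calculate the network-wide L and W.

By Jackson's theorem, each station behaves as independent M/M/1.
Station 1: ρ₁ = 7.4/11.3 = 0.6549, L₁ = ρ₁/(1-ρ₁) = λ/(μ₁-λ) = 7.4/3.90 = 1.8974359
Station 2: ρ₂ = 7.4/8.8 = 0.8409, L₂ = ρ₂/(1-ρ₂) = λ/(μ₂-λ) = 7.4/1.40 = 5.2857143
Total: L = L₁ + L₂ = 1.8974359 + 5.2857143 = 7.1832
W = L/λ = 7.1832/7.4 = 0.9707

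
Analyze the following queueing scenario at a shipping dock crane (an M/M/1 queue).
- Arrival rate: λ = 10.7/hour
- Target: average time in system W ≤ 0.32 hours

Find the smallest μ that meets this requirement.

For M/M/1: W = 1/(μ-λ)
Need W ≤ 0.32, so 1/(μ-λ) ≤ 0.32
μ - λ ≥ 1/0.32 = 3.1250
μ ≥ 10.7 + 3.1250 = 13.8250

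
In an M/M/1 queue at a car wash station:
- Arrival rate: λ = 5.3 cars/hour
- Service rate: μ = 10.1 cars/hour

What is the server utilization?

Server utilization: ρ = λ/μ
ρ = 5.3/10.1 = 0.5248
The server is busy 52.48% of the time.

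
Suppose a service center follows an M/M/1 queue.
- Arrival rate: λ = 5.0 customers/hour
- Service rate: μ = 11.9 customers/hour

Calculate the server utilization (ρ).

Server utilization: ρ = λ/μ
ρ = 5.0/11.9 = 0.4202
The server is busy 42.02% of the time.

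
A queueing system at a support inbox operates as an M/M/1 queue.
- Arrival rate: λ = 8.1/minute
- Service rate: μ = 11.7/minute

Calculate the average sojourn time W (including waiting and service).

First, compute utilization: ρ = λ/μ = 8.1/11.7 = 0.6923
For M/M/1: W = 1/(μ-λ)
W = 1/(11.7-8.1) = 1/3.60
W = 0.2778 minutes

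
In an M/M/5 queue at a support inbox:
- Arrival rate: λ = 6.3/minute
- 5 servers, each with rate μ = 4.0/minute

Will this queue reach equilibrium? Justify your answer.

Stability requires ρ = λ/(cμ) < 1
ρ = 6.3/(5 × 4.0) = 6.3/20.00 = 0.3150
Since 0.3150 < 1, the system is STABLE.
The servers are busy 31.50% of the time.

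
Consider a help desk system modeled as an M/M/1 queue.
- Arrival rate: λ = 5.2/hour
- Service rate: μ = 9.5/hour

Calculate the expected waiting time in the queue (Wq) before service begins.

First, compute utilization: ρ = λ/μ = 5.2/9.5 = 0.5474
For M/M/1: Wq = λ/(μ(μ-λ))
Wq = 5.2/(9.5 × (9.5-5.2))
Wq = 5.2/(9.5 × 4.30)
Wq = 0.1273 hours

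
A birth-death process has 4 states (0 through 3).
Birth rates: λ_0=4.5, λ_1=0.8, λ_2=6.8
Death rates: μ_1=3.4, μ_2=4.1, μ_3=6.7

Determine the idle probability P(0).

Ratios P(n)/P(0) = (λ₀···λₙ₋₁)/(μ₁···μₙ):
P(1)/P(0) = (4.5)/(3.4) = 1.32353
P(2)/P(0) = (4.5×0.8)/(3.4×4.1) = 0.258250
P(3)/P(0) = (4.5×0.8×6.8)/(3.4×4.1×6.7) = 0.262104

Normalization: ∑ P(n) = 1
P(0) × (1.00000 + 1.32353 + 0.258250 + 0.262104) = 1
P(0) × 2.8439 = 1
P(0) = 1/2.8439 = 0.3516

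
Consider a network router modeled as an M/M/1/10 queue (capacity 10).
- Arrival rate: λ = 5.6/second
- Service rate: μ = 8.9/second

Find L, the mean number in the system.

ρ = λ/μ = 5.6/8.9 = 0.62921
P₀ = (1-ρ)/(1-ρ^(K+1)) = (1-0.62921)/(1-0.62921^11) = 0.3708/0.9939 = 0.3731
P_K = P₀×ρ^K = 0.3731 × 0.62921^10 = 0.3731 × 0.009726 = 0.003629
L = ρ[1 - (K+1)ρ^K + Kρ^(K+1)] / [(1-ρ)(1-ρ^(K+1))]
L = 0.62921 × (1 - 11×0.009726 + 10×0.006120) / ((1 - 0.62921) × (1 - 0.006120)) = 1.6292 packets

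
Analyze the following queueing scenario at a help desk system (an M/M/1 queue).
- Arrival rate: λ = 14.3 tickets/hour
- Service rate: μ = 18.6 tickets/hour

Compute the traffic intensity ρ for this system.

Server utilization: ρ = λ/μ
ρ = 14.3/18.6 = 0.7688
The server is busy 76.88% of the time.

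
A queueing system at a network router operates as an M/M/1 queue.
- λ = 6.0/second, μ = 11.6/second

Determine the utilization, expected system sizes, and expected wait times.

Step 1: ρ = λ/μ = 6.0/11.6 = 0.5172
Step 2: L = λ/(μ-λ) = 6.0/5.60 = 1.0714
Step 3: Lq = λ²/(μ(μ-λ)) = 36.00/(11.6×5.60) = 0.5542
Step 4: W = 1/(μ-λ) = 1/5.60 = 0.17857
Step 5: Wq = λ/(μ(μ-λ)) = 6.0/(11.6×5.60) = 0.09236
Step 6: P(0) = 1-ρ = 0.4828
Verify: L = λW = 6.0×0.17857 = 1.0714 ✔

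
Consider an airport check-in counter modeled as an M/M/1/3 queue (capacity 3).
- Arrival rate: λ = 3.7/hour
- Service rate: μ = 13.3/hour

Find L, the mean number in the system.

ρ = λ/μ = 3.7/13.3 = 0.278195
P₀ = (1-ρ)/(1-ρ^(K+1)) = (1-0.278195)/(1-0.278195^4) = 0.7218/0.9940 = 0.7262
P_K = P₀×ρ^K = 0.72615 × 0.278195^3 = 0.72615 × 0.021530 = 0.01563
L = ρ[1 - (K+1)ρ^K + Kρ^(K+1)] / [(1-ρ)(1-ρ^(K+1))]
L = 0.278195 × (1 - 4×0.02153 + 3×0.005990) / ((1 - 0.278195) × (1 - 0.005990)) = 0.3613 passengers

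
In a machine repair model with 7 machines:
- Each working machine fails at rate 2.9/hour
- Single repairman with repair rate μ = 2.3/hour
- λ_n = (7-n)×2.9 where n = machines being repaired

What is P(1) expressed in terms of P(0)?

P(1)/P(0) = ∏_{i=0}^{1-1} λ_i/μ_{i+1}
= (7-0)×2.9/2.3
= 8.8261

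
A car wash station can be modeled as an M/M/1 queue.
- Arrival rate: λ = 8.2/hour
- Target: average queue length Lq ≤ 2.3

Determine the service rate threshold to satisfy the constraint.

For M/M/1: Lq = λ²/(μ(μ-λ))
Need Lq ≤ 2.3, i.e. μ(μ-λ) ≥ λ²/2.3
μ² - 8.2μ - 67.24/2.3 ≥ 0  →  μ² - 8.2μ - 29.23478 ≥ 0
Quadratic formula (positive root): μ = [λ + √(λ² + 4×29.23478)]/2
Discriminant: 67.24 + 4×29.23478 = 184.1791, √184.1791 = 13.57126
μ ≥ (8.2 + 13.57126)/2 = 10.8856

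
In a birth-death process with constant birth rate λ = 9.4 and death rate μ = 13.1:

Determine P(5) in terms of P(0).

For constant rates: P(n)/P(0) = (λ/μ)^n
P(5)/P(0) = (9.4/13.1)^5 = 0.71756^5 = 0.1902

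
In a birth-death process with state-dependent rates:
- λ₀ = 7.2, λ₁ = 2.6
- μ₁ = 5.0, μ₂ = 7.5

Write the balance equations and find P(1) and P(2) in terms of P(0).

Balance equations:
State 0: λ₀P₀ = μ₁P₁ → P₁ = (λ₀/μ₁)P₀ = (7.2/5.0)P₀ = 1.4400P₀
State 1: P₂ = (λ₀λ₁)/(μ₁μ₂)P₀ = (7.2×2.6)/(5.0×7.5)P₀ = 0.4992P₀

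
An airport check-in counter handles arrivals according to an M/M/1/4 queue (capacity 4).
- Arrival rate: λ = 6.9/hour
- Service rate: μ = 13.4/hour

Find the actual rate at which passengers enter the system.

ρ = λ/μ = 6.9/13.4 = 0.5149
P₀ = (1-ρ)/(1-ρ^(K+1)) = (1-0.5149)/(1-0.5149^5) = 0.4851/0.9638 = 0.5033
P_K = P₀×ρ^K = 0.5033 × 0.5149^4 = 0.5033 × 0.07029 = 0.03538
λ_eff = λ(1-P_K) = 6.9 × (1 - 0.03538) = 6.9 × 0.96462 = 6.6559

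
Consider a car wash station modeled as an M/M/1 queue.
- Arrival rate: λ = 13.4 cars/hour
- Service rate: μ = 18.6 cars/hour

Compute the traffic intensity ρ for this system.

Server utilization: ρ = λ/μ
ρ = 13.4/18.6 = 0.7204
The server is busy 72.04% of the time.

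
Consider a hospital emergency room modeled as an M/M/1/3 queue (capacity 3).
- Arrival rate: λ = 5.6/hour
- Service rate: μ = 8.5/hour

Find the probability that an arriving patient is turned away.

ρ = λ/μ = 5.6/8.5 = 0.6588
P₀ = (1-ρ)/(1-ρ^(K+1)) = (1-0.6588)/(1-0.6588^4) = 0.3412/0.8116 = 0.4204
P_K = P₀×ρ^K = 0.4204 × 0.6588^3 = 0.4204 × 0.2859 = 0.1202
Blocking probability = 12.02%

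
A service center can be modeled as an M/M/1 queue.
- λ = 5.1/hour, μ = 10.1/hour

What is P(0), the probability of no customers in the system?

ρ = λ/μ = 5.1/10.1 = 0.5050
P(0) = 1 - ρ = 1 - 0.5050 = 0.4950
The server is idle 49.50% of the time.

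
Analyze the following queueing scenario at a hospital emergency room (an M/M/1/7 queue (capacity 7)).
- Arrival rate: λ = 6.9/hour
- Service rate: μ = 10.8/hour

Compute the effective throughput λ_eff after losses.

ρ = λ/μ = 6.9/10.8 = 0.63889
P₀ = (1-ρ)/(1-ρ^(K+1)) = (1-0.63889)/(1-0.63889^8) = 0.3611/0.9722 = 0.3714
P_K = P₀×ρ^K = 0.3714 × 0.63889^7 = 0.3714 × 0.04345 = 0.01614
λ_eff = λ(1-P_K) = 6.9 × (1 - 0.01614) = 6.9 × 0.98386 = 6.7886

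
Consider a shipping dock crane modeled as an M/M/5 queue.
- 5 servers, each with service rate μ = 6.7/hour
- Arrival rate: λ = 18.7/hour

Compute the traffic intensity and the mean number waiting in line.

Traffic intensity: ρ = λ/(cμ) = 18.7/(5×6.7) = 0.5582
Since ρ = 0.5582 < 1, system is stable.
Offered load a = λ/μ = cρ = 18.7/6.7 = 2.7910
P₀ = [ Σₙ₌₀^4 aⁿ/n! + a^5/(5!(1-ρ)) ]⁻¹
Σ = a^0/0! + a^1/1! + a^2/2! + a^3/3! + a^4/4! = 1.00000 + 2.79104 + 3.89497 + 3.62367 + 2.52846 = 13.8381
a^5/(5!(1-ρ)) = 169.3690/(120 × 0.4418) = 3.1947
P₀ = 1/(13.8381 + 3.1947) = 0.05871
Lq = P₀·a^5·ρ / (5!(1-ρ)²) = 0.05871 × 169.3690 × 0.5582 / (120 × 0.1952) = 0.2370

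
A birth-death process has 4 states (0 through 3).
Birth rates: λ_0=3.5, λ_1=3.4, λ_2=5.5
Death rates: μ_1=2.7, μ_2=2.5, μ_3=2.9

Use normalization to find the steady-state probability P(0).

Ratios P(n)/P(0) = (λ₀···λₙ₋₁)/(μ₁···μₙ):
P(1)/P(0) = (3.5)/(2.7) = 1.29630
P(2)/P(0) = (3.5×3.4)/(2.7×2.5) = 1.76296
P(3)/P(0) = (3.5×3.4×5.5)/(2.7×2.5×2.9) = 3.34355

Normalization: ∑ P(n) = 1
P(0) × (1.00000 + 1.29630 + 1.76296 + 3.34355) = 1
P(0) × 7.4028 = 1
P(0) = 1/7.4028 = 0.1351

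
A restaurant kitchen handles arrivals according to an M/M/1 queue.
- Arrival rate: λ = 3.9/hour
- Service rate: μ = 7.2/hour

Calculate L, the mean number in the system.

ρ = λ/μ = 3.9/7.2 = 0.5417
For M/M/1: L = λ/(μ-λ)
L = 3.9/(7.2-3.9) = 3.9/3.30
L = 1.1818 orders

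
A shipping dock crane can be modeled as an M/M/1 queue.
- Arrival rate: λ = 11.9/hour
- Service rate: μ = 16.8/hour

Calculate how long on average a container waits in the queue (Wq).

First, compute utilization: ρ = λ/μ = 11.9/16.8 = 0.7083
For M/M/1: Wq = λ/(μ(μ-λ))
Wq = 11.9/(16.8 × (16.8-11.9))
Wq = 11.9/(16.8 × 4.90)
Wq = 0.1446 hours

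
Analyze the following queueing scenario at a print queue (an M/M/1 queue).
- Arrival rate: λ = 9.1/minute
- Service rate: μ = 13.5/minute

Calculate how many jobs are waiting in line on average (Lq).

ρ = λ/μ = 9.1/13.5 = 0.6741
For M/M/1: Lq = λ²/(μ(μ-λ))
Lq = 82.81/(13.5 × 4.40)
Lq = 1.3941 jobs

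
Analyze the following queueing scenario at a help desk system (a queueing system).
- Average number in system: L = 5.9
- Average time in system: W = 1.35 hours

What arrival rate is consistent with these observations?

Little's Law: L = λW, so λ = L/W
λ = 5.9/1.35 = 4.3704 tickets/hour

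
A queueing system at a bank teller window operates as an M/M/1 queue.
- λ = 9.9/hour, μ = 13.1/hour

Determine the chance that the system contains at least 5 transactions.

ρ = λ/μ = 9.9/13.1 = 0.7557
P(N ≥ n) = ρⁿ
P(N ≥ 5) = 0.7557^5
P(N ≥ 5) = 0.2465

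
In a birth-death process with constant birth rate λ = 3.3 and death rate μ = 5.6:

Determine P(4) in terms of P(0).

For constant rates: P(n)/P(0) = (λ/μ)^n
P(4)/P(0) = (3.3/5.6)^4 = 0.5893^4 = 0.1206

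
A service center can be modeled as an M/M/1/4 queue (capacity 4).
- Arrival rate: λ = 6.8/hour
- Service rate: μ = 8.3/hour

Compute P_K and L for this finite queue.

ρ = λ/μ = 6.8/8.3 = 0.81928
P₀ = (1-ρ)/(1-ρ^(K+1)) = (1-0.81928)/(1-0.81928^5) = 0.18072/0.63088 = 0.2865
P_K = P₀×ρ^K = 0.2865 × 0.81928^4 = 0.2865 × 0.4505 = 0.1291
Blocking probability P_4 = 0.1291 (12.91%)
L = ρ[1 - (K+1)ρ^K + Kρ^(K+1)] / [(1-ρ)(1-ρ^(K+1))]
L = 0.81928 × (1 - 5×0.450536 + 4×0.369115) / ((1 - 0.81928) × (1 - 0.369115)) = 1.6080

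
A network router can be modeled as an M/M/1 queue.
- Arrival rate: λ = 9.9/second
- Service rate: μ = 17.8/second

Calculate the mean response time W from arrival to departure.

First, compute utilization: ρ = λ/μ = 9.9/17.8 = 0.5562
For M/M/1: W = 1/(μ-λ)
W = 1/(17.8-9.9) = 1/7.90
W = 0.1266 seconds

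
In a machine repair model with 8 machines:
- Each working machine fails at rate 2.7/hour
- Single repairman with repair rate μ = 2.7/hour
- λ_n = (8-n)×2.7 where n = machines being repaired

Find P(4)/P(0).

P(4)/P(0) = ∏_{i=0}^{4-1} λ_i/μ_{i+1}
= (8-0)×2.7/2.7 × (8-1)×2.7/2.7 × (8-2)×2.7/2.7 × (8-3)×2.7/2.7
= 1680.0000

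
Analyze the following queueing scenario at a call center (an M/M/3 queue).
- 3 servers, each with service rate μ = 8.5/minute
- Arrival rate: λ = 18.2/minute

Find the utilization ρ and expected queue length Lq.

Traffic intensity: ρ = λ/(cμ) = 18.2/(3×8.5) = 0.7137
Since ρ = 0.7137 < 1, system is stable.
Offered load a = λ/μ = cρ = 18.2/8.5 = 2.1412
P₀ = [ Σₙ₌₀^2 aⁿ/n! + a^3/(3!(1-ρ)) ]⁻¹
Σ = a^0/0! + a^1/1! + a^2/2! = 1.0000 + 2.1412 + 2.2923 = 5.4335
a^3/(3!(1-ρ)) = 9.81652/(6 × 0.286275) = 5.7151
P₀ = 1/(5.4335 + 5.7151) = 0.08970
Lq = P₀·a^3·ρ / (3!(1-ρ)²) = 0.08970 × 9.8165 × 0.7137 / (6 × 0.08195) = 1.2781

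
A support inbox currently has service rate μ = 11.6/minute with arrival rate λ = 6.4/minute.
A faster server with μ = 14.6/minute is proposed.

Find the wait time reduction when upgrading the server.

System 1: ρ₁ = 6.4/11.6 = 0.5517, W₁ = 1/(11.6-6.4) = 0.19231
System 2: ρ₂ = 6.4/14.6 = 0.4384, W₂ = 1/(14.6-6.4) = 0.12195
Improvement: (W₁-W₂)/W₁ = (0.19231-0.12195)/0.19231 = 36.59%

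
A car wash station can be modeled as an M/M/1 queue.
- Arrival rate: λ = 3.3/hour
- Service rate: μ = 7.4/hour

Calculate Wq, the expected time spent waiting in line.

First, compute utilization: ρ = λ/μ = 3.3/7.4 = 0.4459
For M/M/1: Wq = λ/(μ(μ-λ))
Wq = 3.3/(7.4 × (7.4-3.3))
Wq = 3.3/(7.4 × 4.10)
Wq = 0.1088 hours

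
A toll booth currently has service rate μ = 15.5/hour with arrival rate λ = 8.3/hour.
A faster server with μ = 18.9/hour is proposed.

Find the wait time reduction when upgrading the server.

System 1: ρ₁ = 8.3/15.5 = 0.5355, W₁ = 1/(15.5-8.3) = 0.1389
System 2: ρ₂ = 8.3/18.9 = 0.4392, W₂ = 1/(18.9-8.3) = 0.09434
Improvement: (W₁-W₂)/W₁ = (0.1389-0.09434)/0.1389 = 32.08%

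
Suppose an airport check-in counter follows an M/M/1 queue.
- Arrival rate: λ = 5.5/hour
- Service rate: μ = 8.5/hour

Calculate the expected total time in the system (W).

First, compute utilization: ρ = λ/μ = 5.5/8.5 = 0.6471
For M/M/1: W = 1/(μ-λ)
W = 1/(8.5-5.5) = 1/3.00
W = 0.3333 hours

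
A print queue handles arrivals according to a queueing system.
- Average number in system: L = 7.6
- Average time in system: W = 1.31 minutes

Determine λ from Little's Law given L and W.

Little's Law: L = λW, so λ = L/W
λ = 7.6/1.31 = 5.8015 jobs/minute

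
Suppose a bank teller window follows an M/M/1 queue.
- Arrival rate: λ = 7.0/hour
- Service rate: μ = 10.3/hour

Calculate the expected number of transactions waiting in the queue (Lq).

ρ = λ/μ = 7.0/10.3 = 0.6796
For M/M/1: Lq = λ²/(μ(μ-λ))
Lq = 49.00/(10.3 × 3.30)
Lq = 1.4416 transactions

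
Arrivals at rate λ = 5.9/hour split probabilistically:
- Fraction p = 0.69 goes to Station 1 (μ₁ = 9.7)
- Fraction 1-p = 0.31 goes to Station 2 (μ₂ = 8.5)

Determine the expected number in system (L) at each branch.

Effective rates: λ₁ = 5.9×0.69 = 4.071, λ₂ = 5.9×0.31 = 1.829
Station 1: ρ₁ = 4.071/9.7 = 0.4197, L₁ = ρ₁/(1-ρ₁) = 0.4197/(1-0.4197) = 0.7232
Station 2: ρ₂ = 1.829/8.5 = 0.2152, L₂ = ρ₂/(1-ρ₂) = 0.2152/(1-0.2152) = 0.2742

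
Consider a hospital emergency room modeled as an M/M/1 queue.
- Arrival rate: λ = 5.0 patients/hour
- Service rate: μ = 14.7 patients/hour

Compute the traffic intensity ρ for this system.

Server utilization: ρ = λ/μ
ρ = 5.0/14.7 = 0.3401
The server is busy 34.01% of the time.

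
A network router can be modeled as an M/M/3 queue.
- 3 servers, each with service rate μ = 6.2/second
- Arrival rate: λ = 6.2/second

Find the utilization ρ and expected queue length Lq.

Traffic intensity: ρ = λ/(cμ) = 6.2/(3×6.2) = 0.3333
Since ρ = 0.3333 < 1, system is stable.
Offered load a = λ/μ = cρ = 6.2/6.2 = 1.0000
P₀ = [ Σₙ₌₀^2 aⁿ/n! + a^3/(3!(1-ρ)) ]⁻¹
Σ = a^0/0! + a^1/1! + a^2/2! = 1.0000 + 1.0000 + 0.5000 = 2.5000
a^3/(3!(1-ρ)) = 1.0000/(6 × 0.6667) = 0.2500
P₀ = 1/(2.5000 + 0.2500) = 0.3636
Lq = P₀·a^3·ρ / (3!(1-ρ)²) = 0.3636 × 1.0000 × 0.3333 / (6 × 0.4444) = 0.04545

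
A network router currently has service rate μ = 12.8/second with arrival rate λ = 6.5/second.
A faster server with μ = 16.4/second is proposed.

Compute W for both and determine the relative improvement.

System 1: ρ₁ = 6.5/12.8 = 0.5078, W₁ = 1/(12.8-6.5) = 0.1587
System 2: ρ₂ = 6.5/16.4 = 0.3963, W₂ = 1/(16.4-6.5) = 0.1010
Improvement: (W₁-W₂)/W₁ = (0.1587-0.1010)/0.1587 = 36.36%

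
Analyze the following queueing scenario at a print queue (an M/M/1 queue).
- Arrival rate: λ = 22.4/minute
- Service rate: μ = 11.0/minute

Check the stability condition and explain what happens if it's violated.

Stability requires ρ = λ/(cμ) < 1
ρ = 22.4/(1 × 11.0) = 22.4/11.00 = 2.0364
Since 2.0364 ≥ 1, the system is UNSTABLE.
Queue grows without bound. Need μ > λ = 22.4.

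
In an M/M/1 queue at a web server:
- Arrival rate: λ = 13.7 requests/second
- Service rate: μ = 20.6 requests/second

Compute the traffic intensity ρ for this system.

Server utilization: ρ = λ/μ
ρ = 13.7/20.6 = 0.6650
The server is busy 66.50% of the time.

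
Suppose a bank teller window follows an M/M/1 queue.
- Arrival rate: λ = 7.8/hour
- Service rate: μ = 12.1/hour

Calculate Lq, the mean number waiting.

ρ = λ/μ = 7.8/12.1 = 0.6446
For M/M/1: Lq = λ²/(μ(μ-λ))
Lq = 60.84/(12.1 × 4.30)
Lq = 1.1693 transactions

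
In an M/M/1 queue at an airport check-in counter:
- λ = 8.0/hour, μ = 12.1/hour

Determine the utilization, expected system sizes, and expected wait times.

Step 1: ρ = λ/μ = 8.0/12.1 = 0.6612
Step 2: L = λ/(μ-λ) = 8.0/4.10 = 1.9512
Step 3: Lq = λ²/(μ(μ-λ)) = 64.00/(12.1×4.10) = 1.2901
Step 4: W = 1/(μ-λ) = 1/4.10 = 0.2439
Step 5: Wq = λ/(μ(μ-λ)) = 8.0/(12.1×4.10) = 0.1613
Step 6: P(0) = 1-ρ = 0.3388
Verify: L = λW = 8.0×0.2439 = 1.9512 ✔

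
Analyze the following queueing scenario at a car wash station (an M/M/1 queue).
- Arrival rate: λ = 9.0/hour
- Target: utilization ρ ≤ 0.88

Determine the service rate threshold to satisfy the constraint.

ρ = λ/μ, so μ = λ/ρ
μ ≥ 9.0/0.88 = 10.2273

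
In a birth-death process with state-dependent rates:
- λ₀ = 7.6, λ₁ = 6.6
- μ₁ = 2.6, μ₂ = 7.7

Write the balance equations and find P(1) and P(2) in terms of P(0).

Balance equations:
State 0: λ₀P₀ = μ₁P₁ → P₁ = (λ₀/μ₁)P₀ = (7.6/2.6)P₀ = 2.9231P₀
State 1: P₂ = (λ₀λ₁)/(μ₁μ₂)P₀ = (7.6×6.6)/(2.6×7.7)P₀ = 2.5055P₀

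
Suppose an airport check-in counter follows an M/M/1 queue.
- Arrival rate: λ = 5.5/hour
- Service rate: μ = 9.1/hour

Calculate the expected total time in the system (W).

First, compute utilization: ρ = λ/μ = 5.5/9.1 = 0.6044
For M/M/1: W = 1/(μ-λ)
W = 1/(9.1-5.5) = 1/3.60
W = 0.2778 hours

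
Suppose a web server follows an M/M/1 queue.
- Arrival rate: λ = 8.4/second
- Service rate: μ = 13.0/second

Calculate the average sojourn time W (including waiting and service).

First, compute utilization: ρ = λ/μ = 8.4/13.0 = 0.6462
For M/M/1: W = 1/(μ-λ)
W = 1/(13.0-8.4) = 1/4.60
W = 0.2174 seconds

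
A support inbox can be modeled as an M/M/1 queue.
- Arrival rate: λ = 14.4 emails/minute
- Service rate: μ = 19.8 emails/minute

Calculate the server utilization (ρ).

Server utilization: ρ = λ/μ
ρ = 14.4/19.8 = 0.7273
The server is busy 72.73% of the time.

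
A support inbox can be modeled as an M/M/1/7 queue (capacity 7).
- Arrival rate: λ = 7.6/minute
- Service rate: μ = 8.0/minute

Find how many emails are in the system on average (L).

ρ = λ/μ = 7.6/8.0 = 0.9500
P₀ = (1-ρ)/(1-ρ^(K+1)) = (1-0.9500)/(1-0.9500^8) = 0.050000/0.33658 = 0.1486
P_K = P₀×ρ^K = 0.14855 × 0.9500^7 = 0.14855 × 0.69834 = 0.1037
L = ρ[1 - (K+1)ρ^K + Kρ^(K+1)] / [(1-ρ)(1-ρ^(K+1))]
L = 0.9500 × (1 - 8×0.6983373 + 7×0.6634204) / ((1 - 0.9500) × (1 - 0.6634204)) = 3.2315 emails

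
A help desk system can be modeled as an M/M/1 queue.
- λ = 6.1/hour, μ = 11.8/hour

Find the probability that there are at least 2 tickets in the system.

ρ = λ/μ = 6.1/11.8 = 0.5169
P(N ≥ n) = ρⁿ
P(N ≥ 2) = 0.5169^2
P(N ≥ 2) = 0.2672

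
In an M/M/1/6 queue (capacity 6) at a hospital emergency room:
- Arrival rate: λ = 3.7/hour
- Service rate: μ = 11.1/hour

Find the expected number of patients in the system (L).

ρ = λ/μ = 3.7/11.1 = 0.33333
P₀ = (1-ρ)/(1-ρ^(K+1)) = (1-0.33333)/(1-0.33333^7) = 0.6667/0.9995 = 0.6670
P_K = P₀×ρ^K = 0.66697 × 0.33333^6 = 0.66697 × 0.0013717 = 0.0009149
L = ρ[1 - (K+1)ρ^K + Kρ^(K+1)] / [(1-ρ)(1-ρ^(K+1))]
L = 0.33333 × (1 - 7×0.001372 + 6×0.0004572) / ((1 - 0.33333) × (1 - 0.0004572)) = 0.4968 patients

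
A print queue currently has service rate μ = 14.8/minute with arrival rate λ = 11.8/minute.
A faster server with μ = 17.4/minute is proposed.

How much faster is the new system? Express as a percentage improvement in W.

System 1: ρ₁ = 11.8/14.8 = 0.7973, W₁ = 1/(14.8-11.8) = 0.33333
System 2: ρ₂ = 11.8/17.4 = 0.6782, W₂ = 1/(17.4-11.8) = 0.17857
Improvement: (W₁-W₂)/W₁ = (0.33333-0.17857)/0.33333 = 46.43%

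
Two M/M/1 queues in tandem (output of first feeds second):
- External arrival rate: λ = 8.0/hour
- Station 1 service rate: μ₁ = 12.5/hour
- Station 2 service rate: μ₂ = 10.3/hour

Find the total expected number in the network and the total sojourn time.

By Jackson's theorem, each station behaves as independent M/M/1.
Station 1: ρ₁ = 8.0/12.5 = 0.6400, L₁ = ρ₁/(1-ρ₁) = λ/(μ₁-λ) = 8.0/4.50 = 1.77778
Station 2: ρ₂ = 8.0/10.3 = 0.7767, L₂ = ρ₂/(1-ρ₂) = λ/(μ₂-λ) = 8.0/2.30 = 3.47826
Total: L = L₁ + L₂ = 1.77778 + 3.47826 = 5.2560
W = L/λ = 5.2560/8.0 = 0.6570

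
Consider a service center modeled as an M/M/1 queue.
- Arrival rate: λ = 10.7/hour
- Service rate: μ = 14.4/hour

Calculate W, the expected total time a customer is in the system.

First, compute utilization: ρ = λ/μ = 10.7/14.4 = 0.7431
For M/M/1: W = 1/(μ-λ)
W = 1/(14.4-10.7) = 1/3.70
W = 0.2703 hours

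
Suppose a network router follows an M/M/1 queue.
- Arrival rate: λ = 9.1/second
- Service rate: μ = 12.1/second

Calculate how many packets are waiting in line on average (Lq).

ρ = λ/μ = 9.1/12.1 = 0.7521
For M/M/1: Lq = λ²/(μ(μ-λ))
Lq = 82.81/(12.1 × 3.00)
Lq = 2.2813 packets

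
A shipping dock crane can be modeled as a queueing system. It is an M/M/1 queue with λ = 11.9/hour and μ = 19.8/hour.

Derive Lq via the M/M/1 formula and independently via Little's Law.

Method 1 (direct): Lq = λ²/(μ(μ-λ)) = 141.61/(19.8 × 7.90) = 0.9053

Method 2 (Little's Law):
W = 1/(μ-λ) = 1/7.90 = 0.126582
Wq = W - 1/μ = 0.126582 - 0.0505051 = 0.076077
Lq = λWq = 11.9 × 0.076077 = 0.9053 ✔ (matches Method 1)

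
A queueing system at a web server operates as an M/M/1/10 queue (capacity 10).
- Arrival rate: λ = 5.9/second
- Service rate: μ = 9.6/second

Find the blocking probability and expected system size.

ρ = λ/μ = 5.9/9.6 = 0.61458
P₀ = (1-ρ)/(1-ρ^(K+1)) = (1-0.61458)/(1-0.61458^11) = 0.3854/0.9953 = 0.3872
P_K = P₀×ρ^K = 0.38725 × 0.61458^10 = 0.38725 × 0.0076875 = 0.002977
Blocking probability P_10 = 0.002977 (0.30%)
L = ρ[1 - (K+1)ρ^K + Kρ^(K+1)] / [(1-ρ)(1-ρ^(K+1))]
L = 0.61458 × (1 - 11×0.007687 + 10×0.004725) / ((1 - 0.61458) × (1 - 0.004725)) = 1.5424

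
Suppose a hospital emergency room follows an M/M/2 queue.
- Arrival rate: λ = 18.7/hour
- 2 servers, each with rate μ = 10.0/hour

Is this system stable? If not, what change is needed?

Stability requires ρ = λ/(cμ) < 1
ρ = 18.7/(2 × 10.0) = 18.7/20.00 = 0.9350
Since 0.9350 < 1, the system is STABLE.
The servers are busy 93.50% of the time.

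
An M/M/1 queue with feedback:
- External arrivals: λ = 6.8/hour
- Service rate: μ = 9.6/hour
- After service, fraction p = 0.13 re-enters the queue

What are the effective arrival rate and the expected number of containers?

Effective arrival rate: λ_eff = λ/(1-p) = 6.8/(1-0.13) = 6.8/0.87 = 7.81609
ρ = λ_eff/μ = 7.81609/9.6 = 0.814176
L = ρ/(1-ρ) = 0.814176/(1-0.814176) = 4.3814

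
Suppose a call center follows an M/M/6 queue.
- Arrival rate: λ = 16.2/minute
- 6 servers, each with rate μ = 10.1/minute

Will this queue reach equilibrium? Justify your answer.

Stability requires ρ = λ/(cμ) < 1
ρ = 16.2/(6 × 10.1) = 16.2/60.60 = 0.2673
Since 0.2673 < 1, the system is STABLE.
The servers are busy 26.73% of the time.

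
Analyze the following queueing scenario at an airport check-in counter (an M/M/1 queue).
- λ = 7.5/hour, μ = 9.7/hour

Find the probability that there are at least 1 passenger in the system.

ρ = λ/μ = 7.5/9.7 = 0.7732
P(N ≥ n) = ρⁿ
P(N ≥ 1) = 0.7732^1
P(N ≥ 1) = 0.7732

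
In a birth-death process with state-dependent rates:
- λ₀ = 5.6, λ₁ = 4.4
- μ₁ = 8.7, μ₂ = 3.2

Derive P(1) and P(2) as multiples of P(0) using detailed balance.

Balance equations:
State 0: λ₀P₀ = μ₁P₁ → P₁ = (λ₀/μ₁)P₀ = (5.6/8.7)P₀ = 0.6437P₀
State 1: P₂ = (λ₀λ₁)/(μ₁μ₂)P₀ = (5.6×4.4)/(8.7×3.2)P₀ = 0.8851P₀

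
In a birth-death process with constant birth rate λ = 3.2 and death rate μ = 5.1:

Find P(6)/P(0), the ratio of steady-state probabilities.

For constant rates: P(n)/P(0) = (λ/μ)^n
P(6)/P(0) = (3.2/5.1)^6 = 0.62745^6 = 0.06102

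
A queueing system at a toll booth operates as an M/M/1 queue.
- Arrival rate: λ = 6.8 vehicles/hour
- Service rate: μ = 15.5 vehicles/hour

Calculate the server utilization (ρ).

Server utilization: ρ = λ/μ
ρ = 6.8/15.5 = 0.4387
The server is busy 43.87% of the time.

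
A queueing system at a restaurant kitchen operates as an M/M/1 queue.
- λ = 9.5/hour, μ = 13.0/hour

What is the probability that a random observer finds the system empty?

ρ = λ/μ = 9.5/13.0 = 0.7308
P(0) = 1 - ρ = 1 - 0.7308 = 0.2692
The server is idle 26.92% of the time.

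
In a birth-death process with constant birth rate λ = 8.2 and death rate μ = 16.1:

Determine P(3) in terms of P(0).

For constant rates: P(n)/P(0) = (λ/μ)^n
P(3)/P(0) = (8.2/16.1)^3 = 0.5093^3 = 0.1321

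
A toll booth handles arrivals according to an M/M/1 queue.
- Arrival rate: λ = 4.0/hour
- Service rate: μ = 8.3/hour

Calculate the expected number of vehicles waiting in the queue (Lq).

ρ = λ/μ = 4.0/8.3 = 0.4819
For M/M/1: Lq = λ²/(μ(μ-λ))
Lq = 16.00/(8.3 × 4.30)
Lq = 0.4483 vehicles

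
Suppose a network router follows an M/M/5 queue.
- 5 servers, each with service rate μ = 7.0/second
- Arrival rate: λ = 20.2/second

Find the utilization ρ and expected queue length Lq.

Traffic intensity: ρ = λ/(cμ) = 20.2/(5×7.0) = 0.5771
Since ρ = 0.5771 < 1, system is stable.
Offered load a = λ/μ = cρ = 20.2/7.0 = 2.8857
P₀ = [ Σₙ₌₀^4 aⁿ/n! + a^5/(5!(1-ρ)) ]⁻¹
Σ = a^0/0! + a^1/1! + a^2/2! + a^3/3! + a^4/4! = 1.00000 + 2.88571 + 4.16367 + 4.00506 + 2.88936 = 14.9438
a^5/(5!(1-ρ)) = 200.1090/(120 × 0.42286) = 3.9436
P₀ = 1/(14.9438 + 3.9436) = 0.05295
Lq = P₀·a^5·ρ / (5!(1-ρ)²) = 0.05295 × 200.1090 × 0.5771 / (120 × 0.1788) = 0.2850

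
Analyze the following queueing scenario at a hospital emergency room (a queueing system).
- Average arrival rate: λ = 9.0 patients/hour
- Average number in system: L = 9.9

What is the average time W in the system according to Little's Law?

Little's Law: L = λW, so W = L/λ
W = 9.9/9.0 = 1.1000 hours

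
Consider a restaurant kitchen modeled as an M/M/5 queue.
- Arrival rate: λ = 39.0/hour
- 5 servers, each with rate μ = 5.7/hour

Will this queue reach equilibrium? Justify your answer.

Stability requires ρ = λ/(cμ) < 1
ρ = 39.0/(5 × 5.7) = 39.0/28.50 = 1.3684
Since 1.3684 ≥ 1, the system is UNSTABLE.
Need c > λ/μ = 39.0/5.7 = 6.84.
Minimum servers needed: c = 7.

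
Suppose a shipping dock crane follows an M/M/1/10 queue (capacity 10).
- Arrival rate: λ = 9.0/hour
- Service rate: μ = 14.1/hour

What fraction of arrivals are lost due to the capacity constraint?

ρ = λ/μ = 9.0/14.1 = 0.6383
P₀ = (1-ρ)/(1-ρ^(K+1)) = (1-0.6383)/(1-0.6383^11) = 0.3617/0.9928 = 0.3643
P_K = P₀×ρ^K = 0.36431 × 0.6383^10 = 0.36431 × 0.011227 = 0.004090
Blocking probability = 0.41%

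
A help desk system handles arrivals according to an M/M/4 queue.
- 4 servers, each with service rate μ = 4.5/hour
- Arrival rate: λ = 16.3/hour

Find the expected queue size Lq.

Traffic intensity: ρ = λ/(cμ) = 16.3/(4×4.5) = 0.9056
Since ρ = 0.9056 < 1, system is stable.
Offered load a = λ/μ = cρ = 16.3/4.5 = 3.6222
P₀ = [ Σₙ₌₀^3 aⁿ/n! + a^4/(4!(1-ρ)) ]⁻¹
Σ = a^0/0! + a^1/1! + a^2/2! + a^3/3! = 1.00000 + 3.62222 + 6.56025 + 7.92089 = 19.1034
a^4/(4!(1-ρ)) = 172.1474/(24 × 0.0944444) = 75.9474
P₀ = 1/(19.1034 + 75.9474) = 0.01052
Lq = P₀·a^4·ρ / (4!(1-ρ)²) = 0.0105207 × 172.1474 × 0.905556 / (24 × 0.00891975) = 7.6612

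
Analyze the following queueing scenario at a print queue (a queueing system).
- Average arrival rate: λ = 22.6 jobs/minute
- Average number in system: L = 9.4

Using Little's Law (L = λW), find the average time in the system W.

Little's Law: L = λW, so W = L/λ
W = 9.4/22.6 = 0.4159 minutes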